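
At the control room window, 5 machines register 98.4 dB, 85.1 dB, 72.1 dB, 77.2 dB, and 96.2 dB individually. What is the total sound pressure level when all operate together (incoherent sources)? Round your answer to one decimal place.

Incoherent sources combine by intensity addition: L_total = 10·log₁₀(Σ 10^(L_i/10)).
Σ 10^(L/10) = 10^(98.4/10) + 10^(85.1/10) + 10^(72.1/10) + 10^(77.2/10) + 10^(96.2/10) = 1.148e+10.
L_total = 10·log₁₀(1.148e+10) = 100.60 dB.

100.6 dB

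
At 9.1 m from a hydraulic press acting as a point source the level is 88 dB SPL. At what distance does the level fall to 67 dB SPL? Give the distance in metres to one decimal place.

102.1 m

For a point source L₁ − L₂ = 20·log₁₀(r₂/r₁), so r₂ = r₁·10^((L₁−L₂)/20).
r₂ = 9.1·10^((88−67)/20) = 9.1·10^(21.0/20) = 102.10 m.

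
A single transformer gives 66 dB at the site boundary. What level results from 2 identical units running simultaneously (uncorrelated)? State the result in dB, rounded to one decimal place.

With 2 equal, uncorrelated contributions the intensity is 2× that of one unit, giving a rise of 10·log₁₀ 2.
L_total = 66 + 10·log₁₀(2) = 66 + 3.010 = 69.01 dB.

69.0 dB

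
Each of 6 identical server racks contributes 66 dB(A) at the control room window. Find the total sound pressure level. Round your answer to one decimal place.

N identical incoherent sources raise the level by 10·log₁₀ N.
L_total = 66 + 10·log₁₀(6) = 66 + 7.782 = 73.78 dB(A).

73.8 dB(A)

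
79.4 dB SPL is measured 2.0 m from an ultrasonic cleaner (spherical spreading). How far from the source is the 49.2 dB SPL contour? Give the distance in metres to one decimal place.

64.7 m

The 30.2 dB drop corresponds to a distance ratio of 10^(30.2/20) for a point source.
r₂ = 2.0·10^((79.4−49.2)/20) = 2.0·10^(30.2/20) = 64.72 m.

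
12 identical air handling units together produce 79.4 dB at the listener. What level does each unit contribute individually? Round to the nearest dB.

69 dB

For N identical incoherent sources L_total = L₁ + 10·log₁₀ N, so L₁ = 79.4 − 10·log₁₀(12) = 79.4 − 10.792.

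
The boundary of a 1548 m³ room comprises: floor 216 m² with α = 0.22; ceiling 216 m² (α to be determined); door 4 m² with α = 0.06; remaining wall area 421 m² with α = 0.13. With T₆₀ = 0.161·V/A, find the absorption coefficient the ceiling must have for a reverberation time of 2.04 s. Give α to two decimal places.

0.09

A = 0.161·V/T₆₀ = 0.161·1548/2.04 = 122.17 m² sabins.
Absorption from the other surfaces = 216·0.22 + 4·0.06 + 421·0.13 = 102.49 m², so the ceiling must supply 19.68 m² over 216 m².
α = 19.68/216 = 0.091.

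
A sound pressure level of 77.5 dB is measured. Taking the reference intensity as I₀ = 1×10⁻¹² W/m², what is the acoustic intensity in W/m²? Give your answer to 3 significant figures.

I/I₀ = 10^(77.5/10) = 5.623e+07, so I = 5.623e+07 × 10⁻¹² W/m².

5.62e-05 W/m²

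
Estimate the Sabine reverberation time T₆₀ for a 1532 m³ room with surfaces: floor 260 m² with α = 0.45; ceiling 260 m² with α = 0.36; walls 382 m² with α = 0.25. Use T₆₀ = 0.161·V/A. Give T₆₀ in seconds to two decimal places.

Summing Sᵢαᵢ: 260·0.45 + 260·0.36 + 382·0.25 = 306.10 m².
T₆₀ = 0.161 × 1532 / 306.10 = 0.806 s.

0.81 s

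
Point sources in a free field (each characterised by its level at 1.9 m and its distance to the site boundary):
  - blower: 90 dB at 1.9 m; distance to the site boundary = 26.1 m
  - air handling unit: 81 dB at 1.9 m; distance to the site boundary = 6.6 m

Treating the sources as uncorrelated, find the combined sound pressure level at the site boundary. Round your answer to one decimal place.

First find each source's level at the receiver (point-source: −20·log₁₀(r/r_ref)), then combine on an intensity basis.
blower: 90 − 20·log₁₀(26.1/1.9) = 90 − 22.76 = 67.24 dB.
air handling unit: 81 − 20·log₁₀(6.6/1.9) = 81 − 10.82 = 70.18 dB.
Σ 10^(L/10) = 1.573e+07 → L_total = 10·log₁₀(1.573e+07) = 71.97 dB.

72.0 dB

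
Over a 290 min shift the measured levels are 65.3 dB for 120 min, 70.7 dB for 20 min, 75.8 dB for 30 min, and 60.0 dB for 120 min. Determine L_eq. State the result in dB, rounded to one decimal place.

68.2 dB

The energy average is taken in the linear domain: L_eq = 10·log₁₀[(Σ tᵢ·10^(Lᵢ/10))/T], T = 290 min.
Σ tᵢ·10^(Lᵢ/10) = 120·10^(65.3/10) + 20·10^(70.7/10) + 30·10^(75.8/10) + 120·10^(60.0/10) = 1.902e+09.
L_eq = 10·log₁₀(1.902e+09/290) = 68.17 dB.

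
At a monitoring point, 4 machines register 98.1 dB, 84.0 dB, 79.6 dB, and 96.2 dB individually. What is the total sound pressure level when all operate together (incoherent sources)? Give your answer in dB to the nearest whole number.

100 dB

For uncorrelated sources the intensities add, so convert each level to linear form, sum, and take 10·log₁₀ of the total.
Σ 10^(L/10) = 10^(98.1/10) + 10^(84.0/10) + 10^(79.6/10) + 10^(96.2/10) = 1.097e+10.
L_total = 10·log₁₀(1.097e+10) = 100.40 dB.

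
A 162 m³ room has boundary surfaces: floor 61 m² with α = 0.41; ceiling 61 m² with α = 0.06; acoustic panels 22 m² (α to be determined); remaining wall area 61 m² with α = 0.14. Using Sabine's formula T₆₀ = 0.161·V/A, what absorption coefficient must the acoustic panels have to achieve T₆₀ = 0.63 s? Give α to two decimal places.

From T₆₀ = 0.161·V/A, the target T₆₀ = 0.63 s needs A = 0.161·162/0.63 = 41.40 m².
Absorption from the other surfaces = 61·0.41 + 61·0.06 + 61·0.14 = 37.21 m², so the acoustic panels must supply 4.19 m² over 22 m².
α = 4.19/22 = 0.190.

0.19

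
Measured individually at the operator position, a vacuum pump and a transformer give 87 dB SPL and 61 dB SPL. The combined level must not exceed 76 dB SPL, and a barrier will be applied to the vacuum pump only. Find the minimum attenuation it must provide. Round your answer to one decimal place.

Everything except the vacuum pump sums to 10^(61/10) = 1.259e+06 in linear terms, 61.00 dB SPL.
The limit corresponds to 10^(76/10) = 3.981e+07; subtracting the fixed part leaves 3.855e+07 for the vacuum pump, i.e. 75.86 dB SPL.
So the vacuum pump must be reduced from 87 to 75.86 dB SPL: IL = 11.14 dB.

11.1 dB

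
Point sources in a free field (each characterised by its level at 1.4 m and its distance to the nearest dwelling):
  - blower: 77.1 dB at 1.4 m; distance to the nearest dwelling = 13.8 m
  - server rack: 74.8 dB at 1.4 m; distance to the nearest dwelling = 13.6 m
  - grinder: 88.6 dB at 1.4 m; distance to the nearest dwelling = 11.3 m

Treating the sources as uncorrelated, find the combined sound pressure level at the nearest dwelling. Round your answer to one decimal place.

First find each source's level at the receiver (point-source: −20·log₁₀(r/r_ref)), then combine on an intensity basis.
blower: 77.1 − 20·log₁₀(13.8/1.4) = 77.1 − 19.88 = 57.22 dB.
server rack: 74.8 − 20·log₁₀(13.6/1.4) = 74.8 − 19.75 = 55.05 dB.
grinder: 88.6 − 20·log₁₀(11.3/1.4) = 88.6 − 18.14 = 70.46 dB.
Σ 10^(L/10) = 1.197e+07 → L_total = 10·log₁₀(1.197e+07) = 70.78 dB.

70.8 dB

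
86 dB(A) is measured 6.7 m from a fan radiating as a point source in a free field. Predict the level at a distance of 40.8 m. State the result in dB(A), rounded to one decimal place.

70.3 dB(A)

Spherical spreading from a point source gives a 20·log₁₀(r₂/r₁) drop.
L₂ = 86 − 20·log₁₀(40.8/6.7) = 86 − 15.692 = 70.31 dB(A).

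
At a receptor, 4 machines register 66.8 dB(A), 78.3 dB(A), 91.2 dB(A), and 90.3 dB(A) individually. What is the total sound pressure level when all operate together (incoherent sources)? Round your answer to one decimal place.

Incoherent sources combine by intensity addition: L_total = 10·log₁₀(Σ 10^(L_i/10)).
Σ 10^(L/10) = 10^(66.8/10) + 10^(78.3/10) + 10^(91.2/10) + 10^(90.3/10) = 2.462e+09.
L_total = 10·log₁₀(2.462e+09) = 93.91 dB(A).

93.9 dB(A)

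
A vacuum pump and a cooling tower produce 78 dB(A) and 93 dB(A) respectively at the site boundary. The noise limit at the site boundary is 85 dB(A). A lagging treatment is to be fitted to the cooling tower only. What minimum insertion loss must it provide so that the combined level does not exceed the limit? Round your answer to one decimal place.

9.0 dB

Everything except the cooling tower sums to 10^(78/10) = 6.310e+07 in linear terms, 78.00 dB(A).
To meet 85 dB(A) overall, the treated cooling tower may contribute at most 10^(85/10) − 6.310e+07 = 2.531e+08, i.e. 84.03 dB(A).
Required insertion loss = 93 − 84.03 = 8.97 dB.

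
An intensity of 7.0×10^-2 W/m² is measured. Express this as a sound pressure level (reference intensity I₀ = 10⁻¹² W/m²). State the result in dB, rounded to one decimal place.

108.5 dB

I/I₀ = 7.0×10^-2/10⁻¹² = 7.0×10^10, and L = 10·log₁₀(I/I₀).
L = 10·(0.8451 + 10) = 108.45 dB.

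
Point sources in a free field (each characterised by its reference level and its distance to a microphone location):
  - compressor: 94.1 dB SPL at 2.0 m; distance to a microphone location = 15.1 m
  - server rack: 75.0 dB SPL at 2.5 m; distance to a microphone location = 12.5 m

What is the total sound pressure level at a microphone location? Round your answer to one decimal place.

76.7 dB SPL

First find each source's level at the receiver (point-source: −20·log₁₀(r/r_ref)), then combine on an intensity basis.
compressor: 94.1 − 20·log₁₀(15.1/2.0) = 94.1 − 17.56 = 76.54 dB SPL.
server rack: 75.0 − 20·log₁₀(12.5/2.5) = 75.0 − 13.98 = 61.02 dB SPL.
Σ 10^(L/10) = 4.636e+07 → L_total = 10·log₁₀(4.636e+07) = 76.66 dB SPL.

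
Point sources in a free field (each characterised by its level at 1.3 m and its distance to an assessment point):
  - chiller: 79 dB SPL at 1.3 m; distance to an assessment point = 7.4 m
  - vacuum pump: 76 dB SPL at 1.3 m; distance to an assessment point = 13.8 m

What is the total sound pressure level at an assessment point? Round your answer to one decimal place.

Propagate each source to the receiver with L = L_ref − 20·log₁₀(r/r_ref), then add intensities.
chiller: 79 − 20·log₁₀(7.4/1.3) = 79 − 15.11 = 63.89 dB SPL.
vacuum pump: 76 − 20·log₁₀(13.8/1.3) = 76 − 20.52 = 55.48 dB SPL.
Σ 10^(L/10) = 2.805e+06 → L_total = 10·log₁₀(2.805e+06) = 64.48 dB SPL.

64.5 dB SPL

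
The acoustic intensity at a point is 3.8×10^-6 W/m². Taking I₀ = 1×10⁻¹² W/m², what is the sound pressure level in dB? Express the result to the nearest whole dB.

66 dB

Dividing by I₀ shifts the exponent by 12: I/I₀ = 3.8×10^6.
L = 10·(0.5798 + 6) = 65.80 dB.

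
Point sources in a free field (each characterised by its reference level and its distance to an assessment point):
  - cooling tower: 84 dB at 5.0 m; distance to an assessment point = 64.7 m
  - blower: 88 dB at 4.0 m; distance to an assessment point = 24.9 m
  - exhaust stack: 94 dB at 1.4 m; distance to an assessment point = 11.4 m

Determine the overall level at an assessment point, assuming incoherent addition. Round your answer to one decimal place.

First find each source's level at the receiver (point-source: −20·log₁₀(r/r_ref)), then combine on an intensity basis.
cooling tower: 84 − 20·log₁₀(64.7/5.0) = 84 − 22.24 = 61.76 dB.
blower: 88 − 20·log₁₀(24.9/4.0) = 88 − 15.88 = 72.12 dB.
exhaust stack: 94 − 20·log₁₀(11.4/1.4) = 94 − 18.22 = 75.78 dB.
Σ 10^(L/10) = 5.567e+07 → L_total = 10·log₁₀(5.567e+07) = 77.46 dB.

77.5 dB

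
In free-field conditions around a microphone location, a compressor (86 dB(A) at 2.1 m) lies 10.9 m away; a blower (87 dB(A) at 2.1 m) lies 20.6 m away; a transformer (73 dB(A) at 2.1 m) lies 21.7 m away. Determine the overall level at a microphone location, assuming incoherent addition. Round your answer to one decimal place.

Propagate each source to the receiver with L = L_ref − 20·log₁₀(r/r_ref), then add intensities.
compressor: 86 − 20·log₁₀(10.9/2.1) = 86 − 14.30 = 71.70 dB(A).
blower: 87 − 20·log₁₀(20.6/2.1) = 87 − 19.83 = 67.17 dB(A).
transformer: 73 − 20·log₁₀(21.7/2.1) = 73 − 20.28 = 52.72 dB(A).
Σ 10^(L/10) = 2.017e+07 → L_total = 10·log₁₀(2.017e+07) = 73.05 dB(A).

73.0 dB(A)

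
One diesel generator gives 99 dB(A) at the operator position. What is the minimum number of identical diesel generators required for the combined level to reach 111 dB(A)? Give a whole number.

N identical sources give L₁ + 10·log₁₀ N, so require 10·log₁₀ N ≥ 111 − 99 = 12.0 dB.
N ≥ 10^(12.0/10) = 15.849, so N = 16.

16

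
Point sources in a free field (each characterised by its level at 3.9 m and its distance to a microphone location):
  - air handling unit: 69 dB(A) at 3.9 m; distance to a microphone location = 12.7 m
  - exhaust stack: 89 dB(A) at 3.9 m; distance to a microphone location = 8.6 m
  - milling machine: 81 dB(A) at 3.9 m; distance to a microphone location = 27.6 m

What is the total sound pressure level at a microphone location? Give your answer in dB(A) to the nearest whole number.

Apply inverse-square spreading to bring every level to the receiver, then sum 10^(L/10).
air handling unit: 69 − 20·log₁₀(12.7/3.9) = 69 − 10.25 = 58.75 dB(A).
exhaust stack: 89 − 20·log₁₀(8.6/3.9) = 89 − 6.87 = 82.13 dB(A).
milling machine: 81 − 20·log₁₀(27.6/3.9) = 81 − 17.00 = 64.00 dB(A).
Σ 10^(L/10) = 1.666e+08 → L_total = 10·log₁₀(1.666e+08) = 82.22 dB(A).

82 dB(A)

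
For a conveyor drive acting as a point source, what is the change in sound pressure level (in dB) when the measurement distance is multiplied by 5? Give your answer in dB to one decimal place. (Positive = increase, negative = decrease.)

-14.0 dB

A point source loses 6 dB per doubling of distance; generally ΔL = −20·log₁₀(r₂/r₁).
ΔL = −20·log₁₀(5) = -13.98 dB.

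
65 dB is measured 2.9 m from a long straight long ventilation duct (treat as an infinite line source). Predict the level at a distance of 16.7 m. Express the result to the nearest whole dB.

Cylindrical spreading from a line source gives a 10·log₁₀(r₂/r₁) drop.
L₂ = 65 − 10·log₁₀(16.7/2.9) = 65 − 7.603 = 57.40 dB.

57 dB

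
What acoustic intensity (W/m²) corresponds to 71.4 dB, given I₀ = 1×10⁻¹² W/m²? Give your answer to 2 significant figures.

L = 10·log₁₀(I/I₀) ⇒ I = I₀·10^(L/10) = 10⁻¹² × 10^7.14.

1.4e-05 W/m²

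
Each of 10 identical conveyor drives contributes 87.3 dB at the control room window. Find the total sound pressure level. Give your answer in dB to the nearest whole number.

97 dB

N identical incoherent sources raise the level by 10·log₁₀ N.
L_total = 87.3 + 10·log₁₀(10) = 87.3 + 10.000 = 97.30 dB.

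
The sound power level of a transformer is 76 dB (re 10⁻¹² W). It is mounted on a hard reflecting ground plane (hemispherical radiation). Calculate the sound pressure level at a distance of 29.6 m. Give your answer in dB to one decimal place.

38.6 dB

The power spreads over a hemisphere of area 2π·r², so L_p = L_w − 10·log₁₀(2π·r²).
2π·r² = 5505 m², 10·log₁₀ of that is 37.408 dB.
L_p = 76 − 37.408 = 38.59 dB.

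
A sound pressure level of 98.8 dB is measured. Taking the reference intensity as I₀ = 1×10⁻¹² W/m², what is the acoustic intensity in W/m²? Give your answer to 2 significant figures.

I = I₀·10^(L/10) = 10⁻¹² × 10^(98.8/10) = 10^(-2.120).

0.0076 W/m²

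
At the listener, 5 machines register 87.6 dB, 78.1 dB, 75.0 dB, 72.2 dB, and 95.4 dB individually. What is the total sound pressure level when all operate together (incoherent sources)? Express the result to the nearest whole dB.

For uncorrelated sources the intensities add, so convert each level to linear form, sum, and take 10·log₁₀ of the total.
Σ 10^(L/10) = 10^(87.6/10) + 10^(78.1/10) + 10^(75.0/10) + 10^(72.2/10) + 10^(95.4/10) = 4.156e+09.
L_total = 10·log₁₀(4.156e+09) = 96.19 dB.

96 dB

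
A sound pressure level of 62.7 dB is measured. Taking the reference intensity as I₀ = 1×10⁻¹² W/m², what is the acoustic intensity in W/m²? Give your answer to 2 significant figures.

I/I₀ = 10^(62.7/10) = 1.862e+06, so I = 1.862e+06 × 10⁻¹² W/m².

1.9e-06 W/m²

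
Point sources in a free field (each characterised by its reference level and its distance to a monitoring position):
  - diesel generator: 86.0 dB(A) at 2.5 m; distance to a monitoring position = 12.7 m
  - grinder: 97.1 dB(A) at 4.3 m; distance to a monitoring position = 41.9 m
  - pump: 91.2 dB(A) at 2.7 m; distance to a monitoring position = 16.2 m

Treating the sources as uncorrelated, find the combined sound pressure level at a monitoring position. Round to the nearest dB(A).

80 dB(A)

First find each source's level at the receiver (point-source: −20·log₁₀(r/r_ref)), then combine on an intensity basis.
diesel generator: 86.0 − 20·log₁₀(12.7/2.5) = 86.0 − 14.12 = 71.88 dB(A).
grinder: 97.1 − 20·log₁₀(41.9/4.3) = 97.1 − 19.77 = 77.33 dB(A).
pump: 91.2 − 20·log₁₀(16.2/2.7) = 91.2 − 15.56 = 75.64 dB(A).
Σ 10^(L/10) = 1.061e+08 → L_total = 10·log₁₀(1.061e+08) = 80.26 dB(A).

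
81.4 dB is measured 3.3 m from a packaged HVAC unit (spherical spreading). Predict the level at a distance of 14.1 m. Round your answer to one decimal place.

Point-source attenuation: ΔL = 20·log₁₀(r₂/r₁) = 20·log₁₀(14.1/3.3) = 12.614 dB.
L₂ = 81.4 − 20·log₁₀(14.1/3.3) = 81.4 − 12.614 = 68.79 dB.

68.8 dB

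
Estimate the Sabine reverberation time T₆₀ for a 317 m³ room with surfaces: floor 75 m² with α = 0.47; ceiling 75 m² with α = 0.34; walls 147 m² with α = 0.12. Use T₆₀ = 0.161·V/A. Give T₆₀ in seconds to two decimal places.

0.65 s

A = Σ Sᵢαᵢ = 75·0.47 + 75·0.34 + 147·0.12 = 78.39 m².
T₆₀ = 0.161·V/A = 0.161·317/78.39 = 0.651 s.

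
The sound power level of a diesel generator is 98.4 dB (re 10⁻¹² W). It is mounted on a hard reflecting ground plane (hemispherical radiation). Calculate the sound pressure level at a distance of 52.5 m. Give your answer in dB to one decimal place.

The power spreads over a hemisphere of area 2π·r², so L_p = L_w − 10·log₁₀(2π·r²).
2π·r² = 1.732e+04 m², 10·log₁₀ of that is 42.385 dB.
L_p = 98.4 − 42.385 = 56.02 dB.

56.0 dB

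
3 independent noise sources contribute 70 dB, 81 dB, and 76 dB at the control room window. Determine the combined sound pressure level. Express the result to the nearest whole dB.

82 dB

Incoherent sources combine by intensity addition: L_total = 10·log₁₀(Σ 10^(L_i/10)).
Σ 10^(L/10) = 10^(70/10) + 10^(81/10) + 10^(76/10) = 1.757e+08.
L_total = 10·log₁₀(1.757e+08) = 82.45 dB.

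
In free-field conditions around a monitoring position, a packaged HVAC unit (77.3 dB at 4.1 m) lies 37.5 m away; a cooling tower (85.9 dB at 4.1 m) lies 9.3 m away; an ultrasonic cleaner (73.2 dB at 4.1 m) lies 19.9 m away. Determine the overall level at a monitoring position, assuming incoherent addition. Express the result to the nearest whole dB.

79 dB

First find each source's level at the receiver (point-source: −20·log₁₀(r/r_ref)), then combine on an intensity basis.
packaged HVAC unit: 77.3 − 20·log₁₀(37.5/4.1) = 77.3 − 19.22 = 58.08 dB.
cooling tower: 85.9 − 20·log₁₀(9.3/4.1) = 85.9 − 7.11 = 78.79 dB.
ultrasonic cleaner: 73.2 − 20·log₁₀(19.9/4.1) = 73.2 − 13.72 = 59.48 dB.
Σ 10^(L/10) = 7.714e+07 → L_total = 10·log₁₀(7.714e+07) = 78.87 dB.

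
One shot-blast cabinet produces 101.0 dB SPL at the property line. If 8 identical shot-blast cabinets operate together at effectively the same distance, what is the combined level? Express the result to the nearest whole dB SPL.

N identical incoherent sources raise the level by 10·log₁₀ N.
L_total = 101.0 + 10·log₁₀(8) = 101.0 + 9.031 = 110.03 dB SPL.

110 dB SPL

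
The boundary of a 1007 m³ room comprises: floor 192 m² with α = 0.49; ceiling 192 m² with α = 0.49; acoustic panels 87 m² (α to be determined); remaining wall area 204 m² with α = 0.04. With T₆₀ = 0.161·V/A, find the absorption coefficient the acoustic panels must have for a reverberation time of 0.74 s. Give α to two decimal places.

0.26

A = 0.161·V/T₆₀ = 0.161·1007/0.74 = 219.09 m² sabins.
Absorption from the other surfaces = 192·0.49 + 192·0.49 + 204·0.04 = 196.32 m², so the acoustic panels must supply 22.77 m² over 87 m².
α = 22.77/87 = 0.262.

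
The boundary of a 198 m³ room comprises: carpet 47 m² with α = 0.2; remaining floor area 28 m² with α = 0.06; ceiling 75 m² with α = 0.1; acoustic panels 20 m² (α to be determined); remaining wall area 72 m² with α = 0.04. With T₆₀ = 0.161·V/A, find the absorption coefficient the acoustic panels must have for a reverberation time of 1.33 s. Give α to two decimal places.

Required total absorption A = 0.161·198/1.33 = 23.97 m².
Absorption from the other surfaces = 47·0.2 + 28·0.06 + 75·0.1 + 72·0.04 = 21.46 m², so the acoustic panels must supply 2.51 m² over 20 m².
α = 2.51/20 = 0.125.

0.13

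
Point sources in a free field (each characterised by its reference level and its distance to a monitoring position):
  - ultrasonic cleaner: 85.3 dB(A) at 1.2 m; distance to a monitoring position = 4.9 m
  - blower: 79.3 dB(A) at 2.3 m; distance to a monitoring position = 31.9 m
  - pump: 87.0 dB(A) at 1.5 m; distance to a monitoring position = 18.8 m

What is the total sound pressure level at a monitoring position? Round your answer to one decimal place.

73.8 dB(A)

First find each source's level at the receiver (point-source: −20·log₁₀(r/r_ref)), then combine on an intensity basis.
ultrasonic cleaner: 85.3 − 20·log₁₀(4.9/1.2) = 85.3 − 12.22 = 73.08 dB(A).
blower: 79.3 − 20·log₁₀(31.9/2.3) = 79.3 − 22.84 = 56.46 dB(A).
pump: 87.0 − 20·log₁₀(18.8/1.5) = 87.0 − 21.96 = 65.04 dB(A).
Σ 10^(L/10) = 2.396e+07 → L_total = 10·log₁₀(2.396e+07) = 73.79 dB(A).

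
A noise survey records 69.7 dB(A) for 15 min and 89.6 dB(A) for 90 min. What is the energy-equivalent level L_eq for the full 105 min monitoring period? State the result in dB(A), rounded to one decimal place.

The energy average is taken in the linear domain: L_eq = 10·log₁₀[(Σ tᵢ·10^(Lᵢ/10))/T], T = 105 min.
Σ tᵢ·10^(Lᵢ/10) = 15·10^(69.7/10) + 90·10^(89.6/10) = 8.222e+10.
L_eq = 10·log₁₀(8.222e+10/105) = 88.94 dB(A).

88.9 dB(A)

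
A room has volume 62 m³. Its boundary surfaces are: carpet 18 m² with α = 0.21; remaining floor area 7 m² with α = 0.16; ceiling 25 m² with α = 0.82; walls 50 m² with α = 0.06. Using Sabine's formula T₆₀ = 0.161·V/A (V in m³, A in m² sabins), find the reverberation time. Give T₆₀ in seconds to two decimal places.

0.35 s

Total absorption A = 18·0.21 + 7·0.16 + 25·0.82 + 50·0.06 = 28.40 m² sabins.
T₆₀ = 0.161·V/A = 0.161·62/28.40 = 0.351 s.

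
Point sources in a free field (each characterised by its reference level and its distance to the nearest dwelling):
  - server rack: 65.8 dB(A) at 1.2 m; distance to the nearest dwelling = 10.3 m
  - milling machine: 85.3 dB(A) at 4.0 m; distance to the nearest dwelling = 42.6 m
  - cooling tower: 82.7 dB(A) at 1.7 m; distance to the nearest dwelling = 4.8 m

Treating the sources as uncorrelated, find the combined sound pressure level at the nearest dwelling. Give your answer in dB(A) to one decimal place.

Apply inverse-square spreading to bring every level to the receiver, then sum 10^(L/10).
server rack: 65.8 − 20·log₁₀(10.3/1.2) = 65.8 − 18.67 = 47.13 dB(A).
milling machine: 85.3 − 20·log₁₀(42.6/4.0) = 85.3 − 20.55 = 64.75 dB(A).
cooling tower: 82.7 − 20·log₁₀(4.8/1.7) = 82.7 − 9.02 = 73.68 dB(A).
Σ 10^(L/10) = 2.640e+07 → L_total = 10·log₁₀(2.640e+07) = 74.22 dB(A).

74.2 dB(A)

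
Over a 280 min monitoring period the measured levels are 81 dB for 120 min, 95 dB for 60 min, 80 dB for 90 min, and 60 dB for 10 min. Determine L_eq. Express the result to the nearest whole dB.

The energy average is taken in the linear domain: L_eq = 10·log₁₀[(Σ tᵢ·10^(Lᵢ/10))/T], T = 280 min.
Σ tᵢ·10^(Lᵢ/10) = 120·10^(81/10) + 60·10^(95/10) + 90·10^(80/10) + 10·10^(60/10) = 2.139e+11.
L_eq = 10·log₁₀(2.139e+11/280) = 88.83 dB.

89 dB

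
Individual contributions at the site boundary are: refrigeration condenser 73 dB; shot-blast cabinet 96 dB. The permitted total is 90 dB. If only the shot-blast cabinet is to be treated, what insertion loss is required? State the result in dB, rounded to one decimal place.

6.1 dB

Fixed contribution from the other source: Σ 10^(L/10) = 10^(73/10) = 1.995e+07 (73.00 dB).
The limit corresponds to 10^(90/10) = 1.000e+09; subtracting the fixed part leaves 9.800e+08 for the shot-blast cabinet, i.e. 89.91 dB.
Required insertion loss = 96 − 89.91 = 6.09 dB.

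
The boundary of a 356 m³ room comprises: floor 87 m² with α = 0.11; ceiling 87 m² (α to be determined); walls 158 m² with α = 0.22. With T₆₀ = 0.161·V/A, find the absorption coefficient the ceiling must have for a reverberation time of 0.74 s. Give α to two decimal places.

A = 0.161·V/T₆₀ = 0.161·356/0.74 = 77.45 m² sabins.
Absorption from the other surfaces = 87·0.11 + 158·0.22 = 44.33 m², so the ceiling must supply 33.12 m² over 87 m².
α = 33.12/87 = 0.381.

0.38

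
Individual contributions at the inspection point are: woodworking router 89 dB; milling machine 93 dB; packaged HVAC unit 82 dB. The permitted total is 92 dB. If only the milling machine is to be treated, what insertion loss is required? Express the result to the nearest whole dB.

Everything except the milling machine sums to 10^(89/10) + 10^(82/10) = 9.528e+08 in linear terms, 89.79 dB.
To meet 92 dB overall, the treated milling machine may contribute at most 10^(92/10) − 9.528e+08 = 6.321e+08, i.e. 88.01 dB.
Required insertion loss = 93 − 88.01 = 4.99 dB.

5 dB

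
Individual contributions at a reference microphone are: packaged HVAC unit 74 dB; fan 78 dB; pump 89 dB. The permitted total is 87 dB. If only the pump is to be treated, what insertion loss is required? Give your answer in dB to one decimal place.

2.8 dB

Everything except the pump sums to 10^(74/10) + 10^(78/10) = 8.821e+07 in linear terms, 79.46 dB.
To meet 87 dB overall, the treated pump may contribute at most 10^(87/10) − 8.821e+07 = 4.130e+08, i.e. 86.16 dB.
Required insertion loss = 89 − 86.16 = 2.84 dB.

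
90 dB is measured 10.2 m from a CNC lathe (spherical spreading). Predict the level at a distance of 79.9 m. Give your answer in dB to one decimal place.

72.1 dB

Point-source attenuation: ΔL = 20·log₁₀(r₂/r₁) = 20·log₁₀(79.9/10.2) = 17.879 dB.
L₂ = 90 − 20·log₁₀(79.9/10.2) = 90 − 17.879 = 72.12 dB.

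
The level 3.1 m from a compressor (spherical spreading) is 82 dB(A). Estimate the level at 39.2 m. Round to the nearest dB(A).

60 dB(A)

For a point source, L₂ = L₁ − 20·log₁₀(r₂/r₁).
L₂ = 82 − 20·log₁₀(39.2/3.1) = 82 − 22.038 = 59.96 dB(A).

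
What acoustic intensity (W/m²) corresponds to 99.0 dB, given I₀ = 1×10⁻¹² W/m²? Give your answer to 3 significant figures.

0.00794 W/m²

L = 10·log₁₀(I/I₀) ⇒ I = I₀·10^(L/10) = 10⁻¹² × 10^9.90.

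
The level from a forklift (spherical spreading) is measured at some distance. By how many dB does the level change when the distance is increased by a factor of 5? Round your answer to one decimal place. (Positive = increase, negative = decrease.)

With spherical spreading the level changes by −20·log₁₀(r₂/r₁).
ΔL = −20·log₁₀(5) = -13.98 dB.

-14.0 dB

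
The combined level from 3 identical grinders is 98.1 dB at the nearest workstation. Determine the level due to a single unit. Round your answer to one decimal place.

3 equal contributions raise the level by 10·log₁₀ 3 = 4.771 dB, so each unit alone gives 98.1 − 4.771.

93.3 dB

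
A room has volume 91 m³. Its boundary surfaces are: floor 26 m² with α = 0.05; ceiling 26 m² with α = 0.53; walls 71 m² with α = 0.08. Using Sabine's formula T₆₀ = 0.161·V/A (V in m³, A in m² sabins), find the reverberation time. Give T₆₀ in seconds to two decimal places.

0.71 s

A = Σ Sᵢαᵢ = 26·0.05 + 26·0.53 + 71·0.08 = 20.76 m².
T₆₀ = 0.161 × 91 / 20.76 = 0.706 s.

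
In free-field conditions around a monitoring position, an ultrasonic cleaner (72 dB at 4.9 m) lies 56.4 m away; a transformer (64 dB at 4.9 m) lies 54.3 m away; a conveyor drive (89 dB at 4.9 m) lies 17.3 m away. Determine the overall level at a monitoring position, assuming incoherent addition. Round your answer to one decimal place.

Propagate each source to the receiver with L = L_ref − 20·log₁₀(r/r_ref), then add intensities.
ultrasonic cleaner: 72 − 20·log₁₀(56.4/4.9) = 72 − 21.22 = 50.78 dB.
transformer: 64 − 20·log₁₀(54.3/4.9) = 64 − 20.89 = 43.11 dB.
conveyor drive: 89 − 20·log₁₀(17.3/4.9) = 89 − 10.96 = 78.04 dB.
Σ 10^(L/10) = 6.386e+07 → L_total = 10·log₁₀(6.386e+07) = 78.05 dB.

78.1 dB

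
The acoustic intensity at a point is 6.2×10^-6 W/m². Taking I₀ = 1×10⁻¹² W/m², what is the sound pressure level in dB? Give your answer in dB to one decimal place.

67.9 dB

L = 10·log₁₀(I/I₀) = 10·log₁₀(6.2×10^-6/10⁻¹²) = 10·log₁₀(6.2×10^6).
L = 10·(0.7924 + 6) = 67.92 dB.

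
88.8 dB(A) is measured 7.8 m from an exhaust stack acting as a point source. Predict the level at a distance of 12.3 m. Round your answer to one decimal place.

Spherical spreading from a point source gives a 20·log₁₀(r₂/r₁) drop.
L₂ = 88.8 − 20·log₁₀(12.3/7.8) = 88.8 − 3.956 = 84.84 dB(A).

84.8 dB(A)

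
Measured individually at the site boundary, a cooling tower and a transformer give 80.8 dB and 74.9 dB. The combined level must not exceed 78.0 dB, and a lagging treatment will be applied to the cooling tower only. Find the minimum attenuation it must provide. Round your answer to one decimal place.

5.7 dB

The untreated sources together contribute 10^(74.9/10) = 3.090e+07, i.e. 74.90 dB.
The limit corresponds to 10^(78.0/10) = 6.310e+07; subtracting the fixed part leaves 3.219e+07 for the cooling tower, i.e. 75.08 dB.
So the cooling tower must be reduced from 80.8 to 75.08 dB: IL = 5.72 dB.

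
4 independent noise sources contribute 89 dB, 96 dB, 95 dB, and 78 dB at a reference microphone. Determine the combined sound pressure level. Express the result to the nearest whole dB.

For uncorrelated sources the intensities add, so convert each level to linear form, sum, and take 10·log₁₀ of the total.
Σ 10^(L/10) = 10^(89/10) + 10^(96/10) + 10^(95/10) + 10^(78/10) = 8.001e+09.
L_total = 10·log₁₀(8.001e+09) = 99.03 dB.

99 dB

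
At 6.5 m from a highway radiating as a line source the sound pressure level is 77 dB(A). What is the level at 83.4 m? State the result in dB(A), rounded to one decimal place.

Line-source attenuation: ΔL = 10·log₁₀(r₂/r₁) = 10·log₁₀(83.4/6.5) = 11.083 dB.
L₂ = 77 − 10·log₁₀(83.4/6.5) = 77 − 11.083 = 65.92 dB(A).

65.9 dB(A)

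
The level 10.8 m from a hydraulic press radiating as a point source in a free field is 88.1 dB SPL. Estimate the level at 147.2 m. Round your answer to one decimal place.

Point-source attenuation: ΔL = 20·log₁₀(r₂/r₁) = 20·log₁₀(147.2/10.8) = 22.690 dB.
L₂ = 88.1 − 20·log₁₀(147.2/10.8) = 88.1 − 22.690 = 65.41 dB SPL.

65.4 dB SPL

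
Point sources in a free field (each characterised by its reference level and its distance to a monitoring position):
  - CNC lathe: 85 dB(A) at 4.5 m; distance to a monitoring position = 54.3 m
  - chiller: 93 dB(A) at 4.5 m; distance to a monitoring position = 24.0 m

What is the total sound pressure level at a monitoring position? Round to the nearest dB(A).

Apply inverse-square spreading to bring every level to the receiver, then sum 10^(L/10).
CNC lathe: 85 − 20·log₁₀(54.3/4.5) = 85 − 21.63 = 63.37 dB(A).
chiller: 93 − 20·log₁₀(24.0/4.5) = 93 − 14.54 = 78.46 dB(A).
Σ 10^(L/10) = 7.232e+07 → L_total = 10·log₁₀(7.232e+07) = 78.59 dB(A).

79 dB(A)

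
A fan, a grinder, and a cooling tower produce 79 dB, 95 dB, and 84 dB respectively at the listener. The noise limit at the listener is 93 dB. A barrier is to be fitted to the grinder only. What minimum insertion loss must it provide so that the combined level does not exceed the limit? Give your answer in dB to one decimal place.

2.8 dB

Everything except the grinder sums to 10^(79/10) + 10^(84/10) = 3.306e+08 in linear terms, 85.19 dB.
The limit corresponds to 10^(93/10) = 1.995e+09; subtracting the fixed part leaves 1.665e+09 for the grinder, i.e. 92.21 dB.
Required insertion loss = 95 − 92.21 = 2.79 dB.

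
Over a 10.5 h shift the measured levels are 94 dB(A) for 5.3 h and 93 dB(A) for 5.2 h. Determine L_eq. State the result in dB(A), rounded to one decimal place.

Weight each interval's intensity by its duration and average over T = 10.5 h:
Σ tᵢ·10^(Lᵢ/10) = 5.3·10^(94/10) + 5.2·10^(93/10) = 2.369e+10.
L_eq = 10·log₁₀(2.369e+10/10.5) = 93.53 dB(A).

93.5 dB(A)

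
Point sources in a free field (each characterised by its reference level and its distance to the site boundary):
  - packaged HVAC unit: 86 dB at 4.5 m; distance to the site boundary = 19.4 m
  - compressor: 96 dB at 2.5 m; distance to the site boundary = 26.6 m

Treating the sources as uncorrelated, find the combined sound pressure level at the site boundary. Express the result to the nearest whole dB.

Apply inverse-square spreading to bring every level to the receiver, then sum 10^(L/10).
packaged HVAC unit: 86 − 20·log₁₀(19.4/4.5) = 86 − 12.69 = 73.31 dB.
compressor: 96 − 20·log₁₀(26.6/2.5) = 96 − 20.54 = 75.46 dB.
Σ 10^(L/10) = 5.659e+07 → L_total = 10·log₁₀(5.659e+07) = 77.53 dB.

78 dB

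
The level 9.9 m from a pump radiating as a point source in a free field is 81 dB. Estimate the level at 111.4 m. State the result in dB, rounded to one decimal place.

Point-source attenuation: ΔL = 20·log₁₀(r₂/r₁) = 20·log₁₀(111.4/9.9) = 21.025 dB.
L₂ = 81 − 20·log₁₀(111.4/9.9) = 81 − 21.025 = 59.98 dB.

60.0 dB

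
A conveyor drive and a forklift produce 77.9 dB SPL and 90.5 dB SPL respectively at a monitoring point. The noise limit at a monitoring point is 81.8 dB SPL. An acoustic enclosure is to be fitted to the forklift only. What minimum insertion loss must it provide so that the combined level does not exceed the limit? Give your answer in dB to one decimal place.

Everything except the forklift sums to 10^(77.9/10) = 6.166e+07 in linear terms, 77.90 dB SPL.
The limit corresponds to 10^(81.8/10) = 1.514e+08; subtracting the fixed part leaves 8.970e+07 for the forklift, i.e. 79.53 dB SPL.
So the forklift must be reduced from 90.5 to 79.53 dB SPL: IL = 10.97 dB.

11.0 dB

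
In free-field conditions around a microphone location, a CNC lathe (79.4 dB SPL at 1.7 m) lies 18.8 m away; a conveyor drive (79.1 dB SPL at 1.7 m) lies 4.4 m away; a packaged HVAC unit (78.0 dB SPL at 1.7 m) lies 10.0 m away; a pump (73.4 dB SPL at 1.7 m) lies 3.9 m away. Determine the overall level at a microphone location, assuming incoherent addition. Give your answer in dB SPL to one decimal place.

First find each source's level at the receiver (point-source: −20·log₁₀(r/r_ref)), then combine on an intensity basis.
CNC lathe: 79.4 − 20·log₁₀(18.8/1.7) = 79.4 − 20.87 = 58.53 dB SPL.
conveyor drive: 79.1 − 20·log₁₀(4.4/1.7) = 79.1 − 8.26 = 70.84 dB SPL.
packaged HVAC unit: 78.0 − 20·log₁₀(10.0/1.7) = 78.0 − 15.39 = 62.61 dB SPL.
pump: 73.4 − 20·log₁₀(3.9/1.7) = 73.4 − 7.21 = 66.19 dB SPL.
Σ 10^(L/10) = 1.883e+07 → L_total = 10·log₁₀(1.883e+07) = 72.75 dB SPL.

72.7 dB SPL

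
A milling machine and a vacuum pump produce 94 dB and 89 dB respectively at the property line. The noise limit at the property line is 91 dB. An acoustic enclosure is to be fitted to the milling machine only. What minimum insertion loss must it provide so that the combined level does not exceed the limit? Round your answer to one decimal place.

7.3 dB

The untreated sources together contribute 10^(89/10) = 7.943e+08, i.e. 89.00 dB.
The limit corresponds to 10^(91/10) = 1.259e+09; subtracting the fixed part leaves 4.646e+08 for the milling machine, i.e. 86.67 dB.
Required insertion loss = 94 − 86.67 = 7.33 dB.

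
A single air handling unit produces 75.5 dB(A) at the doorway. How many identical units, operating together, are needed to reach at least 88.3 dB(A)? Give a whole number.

20

Need L₁ + 10·log₁₀ N ≥ 88.3, i.e. log₁₀ N ≥ 1.28.
N ≥ 10^(12.8/10) = 19.055, so N = 20.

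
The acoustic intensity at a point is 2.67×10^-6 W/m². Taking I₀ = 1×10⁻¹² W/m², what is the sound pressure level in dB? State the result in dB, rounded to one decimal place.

64.3 dB

I/I₀ = 2.67×10^-6/10⁻¹² = 2.67×10^6, and L = 10·log₁₀(I/I₀).
L = 10·(0.4265 + 6) = 64.27 dB.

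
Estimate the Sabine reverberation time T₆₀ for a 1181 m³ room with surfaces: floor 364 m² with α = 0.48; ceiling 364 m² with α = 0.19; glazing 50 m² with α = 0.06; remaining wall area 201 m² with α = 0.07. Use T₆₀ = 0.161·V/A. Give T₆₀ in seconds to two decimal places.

Summing Sᵢαᵢ: 364·0.48 + 364·0.19 + 50·0.06 + 201·0.07 = 260.95 m².
T₆₀ = 0.161 × 1181 / 260.95 = 0.729 s.

0.73 s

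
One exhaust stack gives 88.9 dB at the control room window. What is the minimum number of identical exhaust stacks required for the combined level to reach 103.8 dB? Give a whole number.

Need L₁ + 10·log₁₀ N ≥ 103.8, i.e. log₁₀ N ≥ 1.49.
N ≥ 10^(14.9/10) = 30.903, so N = 31.

31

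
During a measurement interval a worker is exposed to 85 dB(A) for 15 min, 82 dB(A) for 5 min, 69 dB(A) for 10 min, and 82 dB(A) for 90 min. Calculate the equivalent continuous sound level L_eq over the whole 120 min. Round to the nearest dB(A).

82 dB(A)

The energy average is taken in the linear domain: L_eq = 10·log₁₀[(Σ tᵢ·10^(Lᵢ/10))/T], T = 120 min.
Σ tᵢ·10^(Lᵢ/10) = 15·10^(85/10) + 5·10^(82/10) + 10·10^(69/10) + 90·10^(82/10) = 1.988e+10.
L_eq = 10·log₁₀(1.988e+10/120) = 82.19 dB(A).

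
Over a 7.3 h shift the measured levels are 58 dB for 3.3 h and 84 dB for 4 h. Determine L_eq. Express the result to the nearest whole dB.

L_eq = 10·log₁₀[(1/T)·Σ tᵢ·10^(Lᵢ/10)] with T = 7.3 h.
Σ tᵢ·10^(Lᵢ/10) = 3.3·10^(58/10) + 4·10^(84/10) = 1.007e+09.
L_eq = 10·log₁₀(1.007e+09/7.3) = 81.40 dB.

81 dB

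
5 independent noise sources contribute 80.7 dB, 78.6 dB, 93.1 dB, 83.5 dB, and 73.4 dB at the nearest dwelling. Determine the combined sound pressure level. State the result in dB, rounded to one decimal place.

For uncorrelated sources the intensities add, so convert each level to linear form, sum, and take 10·log₁₀ of the total.
Σ 10^(L/10) = 10^(80.7/10) + 10^(78.6/10) + 10^(93.1/10) + 10^(83.5/10) + 10^(73.4/10) = 2.477e+09.
L_total = 10·log₁₀(2.477e+09) = 93.94 dB.

93.9 dB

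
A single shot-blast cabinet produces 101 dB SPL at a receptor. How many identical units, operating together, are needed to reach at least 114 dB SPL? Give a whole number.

Need L₁ + 10·log₁₀ N ≥ 114, i.e. log₁₀ N ≥ 1.30.
N ≥ 10^(13.0/10) = 19.953, so N = 20.

20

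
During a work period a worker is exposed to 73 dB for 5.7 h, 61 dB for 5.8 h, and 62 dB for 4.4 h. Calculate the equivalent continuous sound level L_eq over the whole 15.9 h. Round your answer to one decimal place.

69.1 dB

L_eq = 10·log₁₀[(1/T)·Σ tᵢ·10^(Lᵢ/10)] with T = 15.9 h.
Σ tᵢ·10^(Lᵢ/10) = 5.7·10^(73/10) + 5.8·10^(61/10) + 4.4·10^(62/10) = 1.280e+08.
L_eq = 10·log₁₀(1.280e+08/15.9) = 69.06 dB.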